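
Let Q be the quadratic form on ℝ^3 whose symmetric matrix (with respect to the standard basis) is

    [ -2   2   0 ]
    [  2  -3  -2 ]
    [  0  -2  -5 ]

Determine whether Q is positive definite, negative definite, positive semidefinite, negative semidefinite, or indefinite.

negative definite

Leading principal minors: Δ_1 = -2, Δ_2 = 2, Δ_3 = -2.
The signs alternate starting with Δ_1 < 0, so by Sylvester's criterion Q is negative definite.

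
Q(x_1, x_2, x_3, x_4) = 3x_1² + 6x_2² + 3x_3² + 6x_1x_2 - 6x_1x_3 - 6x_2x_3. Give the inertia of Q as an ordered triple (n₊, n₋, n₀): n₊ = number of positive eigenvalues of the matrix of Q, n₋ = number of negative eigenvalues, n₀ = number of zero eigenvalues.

The symmetric matrix is A = [[3, 3, -3, 0], [3, 6, -3, 0], [-3, -3, 3, 0], [0, 0, 0, 0]].
Applying the same elementary operations to the rows and columns of A produces a congruent diagonal matrix with entries 3, 3, 0, 0.
That gives 2 positive, 2 zero pivots.

(2, 0, 2)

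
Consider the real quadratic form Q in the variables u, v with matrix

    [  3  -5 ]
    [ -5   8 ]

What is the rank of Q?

Row-reducing A symmetrically gives the diagonal entries 3, -1/3.
Counting signs: 1 positive, 1 negative.
The rank is the number of nonzero pivots: 2.

2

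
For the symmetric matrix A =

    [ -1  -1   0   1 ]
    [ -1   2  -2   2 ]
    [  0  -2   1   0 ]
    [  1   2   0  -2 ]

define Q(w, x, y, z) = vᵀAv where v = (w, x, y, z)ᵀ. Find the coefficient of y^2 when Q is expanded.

1

The coefficient of y^2 is the diagonal entry A[3,3] = 1.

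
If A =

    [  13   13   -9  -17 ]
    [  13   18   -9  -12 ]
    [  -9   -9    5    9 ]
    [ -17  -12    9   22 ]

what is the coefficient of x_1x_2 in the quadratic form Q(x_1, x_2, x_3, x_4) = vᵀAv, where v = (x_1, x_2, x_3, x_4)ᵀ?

26

The coefficient of x_1x_2 is A[1,2] + A[2,1] = 2·13 = 26.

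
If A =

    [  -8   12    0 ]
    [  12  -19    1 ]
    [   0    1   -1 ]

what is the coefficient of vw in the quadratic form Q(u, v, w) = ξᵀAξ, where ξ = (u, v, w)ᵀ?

The coefficient of vw is A[2,3] + A[3,2] = 2·1 = 2.

2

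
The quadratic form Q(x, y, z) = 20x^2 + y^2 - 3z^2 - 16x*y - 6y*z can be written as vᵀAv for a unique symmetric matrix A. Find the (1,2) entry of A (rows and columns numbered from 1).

The coefficient of x·y in Q is -16. For a symmetric A this equals A[1,2] + A[2,1] = 2·A[1,2].
So A[1,2] = -16/2 = -8.

-8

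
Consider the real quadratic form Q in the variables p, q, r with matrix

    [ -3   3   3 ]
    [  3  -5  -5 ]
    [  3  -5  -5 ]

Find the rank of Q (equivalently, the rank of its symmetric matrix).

Symmetric row and column elimination reduces A to a congruent diagonal form with pivots -3, -2, 0.
So there are 2 negative, 1 zero pivots.
The rank is the number of nonzero pivots: 2.

2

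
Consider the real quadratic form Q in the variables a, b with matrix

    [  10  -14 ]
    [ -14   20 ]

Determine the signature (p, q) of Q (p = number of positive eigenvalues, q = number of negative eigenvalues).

Applying the same elementary operations to the rows and columns of A produces a congruent diagonal matrix with entries 10, 2/5.
So there are 2 positive pivots.

(2, 0)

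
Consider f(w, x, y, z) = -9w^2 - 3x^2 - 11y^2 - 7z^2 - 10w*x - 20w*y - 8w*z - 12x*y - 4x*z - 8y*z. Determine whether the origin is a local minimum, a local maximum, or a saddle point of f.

The Hessian at the origin is H = [[-18, -10, -20, -8], [-10, -6, -12, -4], [-20, -12, -22, -8], [-8, -4, -8, -14]].
Row-reducing H symmetrically gives the diagonal entries -18, -4/9, 2, -10.
Counting signs: 1 positive, 3 negative.
H is indefinite, so the origin is a saddle point.

saddle point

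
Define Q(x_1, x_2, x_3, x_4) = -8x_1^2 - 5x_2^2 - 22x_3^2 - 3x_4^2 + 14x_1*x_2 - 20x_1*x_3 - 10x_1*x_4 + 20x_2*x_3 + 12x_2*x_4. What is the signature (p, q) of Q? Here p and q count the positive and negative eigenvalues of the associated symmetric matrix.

(1, 3)

The symmetric matrix is A = [[-8, 7, -10, -5], [7, -5, 10, 6], [-10, 10, -22, 0], [-5, 6, 0, -3]].
Row-reducing A symmetrically gives the diagonal entries -8, 9/8, -98/9, -20/49.
That gives 1 positive, 3 negative pivots.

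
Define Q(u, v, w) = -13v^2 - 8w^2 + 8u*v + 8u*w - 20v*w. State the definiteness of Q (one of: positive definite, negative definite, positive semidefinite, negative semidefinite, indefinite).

The symmetric matrix is A = [[0, 4, 4], [4, -13, -10], [4, -10, -8]].
A is congruent to a diagonal matrix with 1 positive, 2 negative and 0 zero entries, so Q is indefinite.

indefinite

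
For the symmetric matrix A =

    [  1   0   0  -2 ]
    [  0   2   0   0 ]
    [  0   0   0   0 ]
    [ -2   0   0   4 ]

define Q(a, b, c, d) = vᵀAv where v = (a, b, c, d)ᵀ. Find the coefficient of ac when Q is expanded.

0

The coefficient of ac is A[1,3] + A[3,1] = 2·0 = 0.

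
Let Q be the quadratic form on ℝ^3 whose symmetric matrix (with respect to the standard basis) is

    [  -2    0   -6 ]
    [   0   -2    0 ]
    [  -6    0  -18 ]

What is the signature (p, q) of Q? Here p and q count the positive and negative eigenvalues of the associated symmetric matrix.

(0, 2)

Row-reducing A symmetrically gives the diagonal entries -2, -2, 0.
Counting signs: 2 negative, 1 zero.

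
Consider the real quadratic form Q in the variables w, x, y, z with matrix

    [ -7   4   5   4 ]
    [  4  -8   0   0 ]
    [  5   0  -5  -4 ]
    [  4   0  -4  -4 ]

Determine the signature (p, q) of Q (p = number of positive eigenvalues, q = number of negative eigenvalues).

Symmetric row and column elimination reduces A to a congruent diagonal form with pivots -7, -40/7, 0, -4/5.
So there are 3 negative, 1 zero pivots.

(0, 3)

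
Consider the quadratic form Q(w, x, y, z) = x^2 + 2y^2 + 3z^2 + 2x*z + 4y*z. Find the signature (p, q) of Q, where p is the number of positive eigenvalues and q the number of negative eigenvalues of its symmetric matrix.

Write A = [[0, 0, 0, 0], [0, 1, 0, 1], [0, 0, 2, 2], [0, 1, 2, 3]].
Applying the same elementary operations to the rows and columns of A produces a congruent diagonal matrix with entries 0, 1, 2, 0.
Counting signs: 2 positive, 2 zero.

(2, 0)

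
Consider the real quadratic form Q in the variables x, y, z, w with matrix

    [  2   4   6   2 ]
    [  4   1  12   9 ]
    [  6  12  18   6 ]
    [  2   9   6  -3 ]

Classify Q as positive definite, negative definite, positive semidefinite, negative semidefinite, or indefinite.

Row-reducing A symmetrically gives the diagonal entries 2, -7, 0, -10/7.
So there are 1 positive, 2 negative, 1 zero pivots.
Hence Q is indefinite.

indefinite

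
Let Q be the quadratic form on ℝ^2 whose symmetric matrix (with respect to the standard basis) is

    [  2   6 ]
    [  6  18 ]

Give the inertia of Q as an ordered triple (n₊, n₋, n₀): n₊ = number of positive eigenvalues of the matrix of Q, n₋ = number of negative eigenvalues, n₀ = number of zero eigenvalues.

Symmetric row and column elimination reduces A to a congruent diagonal form with pivots 2, 0.
So there are 1 positive, 1 zero pivots.

(1, 0, 1)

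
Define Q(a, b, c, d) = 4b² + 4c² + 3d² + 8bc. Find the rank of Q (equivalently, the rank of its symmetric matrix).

The symmetric matrix is A = [[0, 0, 0, 0], [0, 4, 4, 0], [0, 4, 4, 0], [0, 0, 0, 3]].
Row-reducing A symmetrically gives the diagonal entries 0, 4, 0, 3.
So there are 2 positive, 2 zero pivots.
The rank is the number of nonzero pivots: 2.

2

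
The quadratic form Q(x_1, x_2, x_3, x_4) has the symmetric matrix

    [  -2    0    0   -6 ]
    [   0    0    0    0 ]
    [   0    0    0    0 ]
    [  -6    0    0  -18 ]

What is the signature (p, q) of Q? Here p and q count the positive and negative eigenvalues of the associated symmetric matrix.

(0, 1)

Congruent diagonalization of A (simultaneous row and column reduction) yields pivots -2, 0, 0, 0.
That gives 1 negative, 3 zero pivots.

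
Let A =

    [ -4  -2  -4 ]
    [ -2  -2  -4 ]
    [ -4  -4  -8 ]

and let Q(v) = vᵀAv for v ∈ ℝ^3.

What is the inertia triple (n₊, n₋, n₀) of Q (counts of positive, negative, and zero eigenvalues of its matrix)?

Symmetric row and column elimination reduces A to a congruent diagonal form with pivots -4, -1, 0.
So there are 2 negative, 1 zero pivots.

(0, 2, 1)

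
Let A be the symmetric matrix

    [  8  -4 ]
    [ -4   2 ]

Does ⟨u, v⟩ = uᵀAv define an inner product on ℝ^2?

For the 2×2 matrix [[8, -4], [-4, 2]]: det = 8·2 − (-4)² = 0, trace = 10.
det = 0 so one eigenvalue is zero; the form is semidefinite with the sign of the trace.
⟨·,·⟩ is an inner product exactly when A is positive definite.

no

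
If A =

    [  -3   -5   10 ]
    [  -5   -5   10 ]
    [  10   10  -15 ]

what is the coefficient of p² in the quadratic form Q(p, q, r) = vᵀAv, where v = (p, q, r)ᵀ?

-3

The coefficient of p² is the diagonal entry A[1,1] = -3.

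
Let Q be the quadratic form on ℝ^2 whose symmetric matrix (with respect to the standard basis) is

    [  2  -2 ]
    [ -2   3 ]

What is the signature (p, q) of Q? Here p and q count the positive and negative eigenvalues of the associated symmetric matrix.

Congruent diagonalization of A (simultaneous row and column reduction) yields pivots 2, 1.
So there are 2 positive pivots.

(2, 0)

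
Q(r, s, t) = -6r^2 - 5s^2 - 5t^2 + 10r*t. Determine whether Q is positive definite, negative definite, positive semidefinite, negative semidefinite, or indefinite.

The symmetric matrix of Q is A = [[-6, 0, 5], [0, -5, 0], [5, 0, -5]].
Leading principal minors: Δ_1 = -6, Δ_2 = 30, Δ_3 = -25.
The signs alternate starting with Δ_1 < 0, so by Sylvester's criterion Q is negative definite.

negative definite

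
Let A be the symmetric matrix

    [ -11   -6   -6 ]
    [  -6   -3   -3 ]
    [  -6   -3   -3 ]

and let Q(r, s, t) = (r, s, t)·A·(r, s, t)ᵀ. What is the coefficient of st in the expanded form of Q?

The coefficient of st is A[2,3] + A[3,2] = 2·(-3) = -6.

-6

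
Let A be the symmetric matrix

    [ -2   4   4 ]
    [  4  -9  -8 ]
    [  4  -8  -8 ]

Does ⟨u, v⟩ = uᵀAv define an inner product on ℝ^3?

no

Symmetric row and column elimination reduces A to a congruent diagonal form with pivots -2, -1, 0.
So there are 2 negative, 1 zero pivots.
Hence Q is negative semidefinite.
⟨·,·⟩ is an inner product exactly when A is positive definite.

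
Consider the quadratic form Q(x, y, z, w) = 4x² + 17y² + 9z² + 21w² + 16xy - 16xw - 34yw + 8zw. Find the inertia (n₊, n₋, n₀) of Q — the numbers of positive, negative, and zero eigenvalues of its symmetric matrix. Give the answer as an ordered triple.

Write A = [[4, 8, 0, -8], [8, 17, 0, -17], [0, 0, 9, 4], [-8, -17, 4, 21]].
Congruent diagonalization of A (simultaneous row and column reduction) yields pivots 4, 1, 9, 20/9.
That gives 4 positive pivots.

(4, 0, 0)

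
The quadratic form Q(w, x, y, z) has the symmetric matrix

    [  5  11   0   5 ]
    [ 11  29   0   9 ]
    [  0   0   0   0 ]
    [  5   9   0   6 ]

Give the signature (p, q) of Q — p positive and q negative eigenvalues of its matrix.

(3, 0)

Symmetric row and column elimination reduces A to a congruent diagonal form with pivots 5, 24/5, 0, 1/6.
Counting signs: 3 positive, 1 zero.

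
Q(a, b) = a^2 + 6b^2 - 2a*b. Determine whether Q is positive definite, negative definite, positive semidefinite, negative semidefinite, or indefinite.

positive definite

The symmetric matrix of Q is A = [[1, -1], [-1, 6]].
Leading principal minors: Δ_1 = 1, Δ_2 = 5.
All leading principal minors are positive, so by Sylvester's criterion Q is positive definite.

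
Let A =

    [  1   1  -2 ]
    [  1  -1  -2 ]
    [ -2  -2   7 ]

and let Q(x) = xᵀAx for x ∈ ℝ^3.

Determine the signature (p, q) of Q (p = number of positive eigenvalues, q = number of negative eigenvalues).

(2, 1)

Row-reducing A symmetrically gives the diagonal entries 1, -2, 3.
So there are 2 positive, 1 negative pivots.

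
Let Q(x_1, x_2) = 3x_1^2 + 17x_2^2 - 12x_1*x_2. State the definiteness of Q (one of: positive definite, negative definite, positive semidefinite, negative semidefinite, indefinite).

The symmetric matrix of Q is A = [[3, -6], [-6, 17]].
Leading principal minors: Δ_1 = 3, Δ_2 = 15.
All leading principal minors are positive, so by Sylvester's criterion Q is positive definite.

positive definite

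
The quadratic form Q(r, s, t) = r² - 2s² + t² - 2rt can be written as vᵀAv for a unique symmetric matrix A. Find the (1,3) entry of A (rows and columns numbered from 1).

-1

The coefficient of r·t in Q is -2. For a symmetric A this equals A[1,3] + A[3,1] = 2·A[1,3].
So A[1,3] = -2/2 = -1.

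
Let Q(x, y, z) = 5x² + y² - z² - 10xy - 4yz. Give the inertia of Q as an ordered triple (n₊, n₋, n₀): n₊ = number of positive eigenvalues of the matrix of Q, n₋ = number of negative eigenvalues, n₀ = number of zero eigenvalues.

Write A = [[5, -5, 0], [-5, 1, -2], [0, -2, -1]].
Congruent diagonalization of A (simultaneous row and column reduction) yields pivots 5, -4, 0.
Counting signs: 1 positive, 1 negative, 1 zero.

(1, 1, 1)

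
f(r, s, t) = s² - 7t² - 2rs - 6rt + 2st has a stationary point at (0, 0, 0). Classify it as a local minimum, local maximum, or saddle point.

saddle point

The Hessian at the origin is H = [[0, -2, -6], [-2, 2, 2], [-6, 2, -14]].
H is indefinite, so the origin is a saddle point.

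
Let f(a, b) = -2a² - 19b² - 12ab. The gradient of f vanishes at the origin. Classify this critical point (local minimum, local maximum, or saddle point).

The Hessian at the origin is H = [[-4, -12], [-12, -38]].
det H = -4·-38 − (-12)² = 8 > 0 and H[1,1] = -4 < 0, so H is negative definite.
Therefore the origin is a local maximum.

local maximum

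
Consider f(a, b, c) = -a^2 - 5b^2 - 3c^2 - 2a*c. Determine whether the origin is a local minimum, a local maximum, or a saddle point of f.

local maximum

The Hessian at the origin is H = [[-2, 0, -2], [0, -10, 0], [-2, 0, -6]].
Applying the same elementary operations to the rows and columns of H produces a congruent diagonal matrix with entries -2, -10, -4.
That gives 3 negative pivots.
H is negative definite, so the origin is a strict local maximum.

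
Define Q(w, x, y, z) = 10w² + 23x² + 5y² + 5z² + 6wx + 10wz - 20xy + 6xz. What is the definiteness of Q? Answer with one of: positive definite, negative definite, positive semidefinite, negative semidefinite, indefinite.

positive definite

The symmetric matrix of Q is A = [[10, 3, 0, 5], [3, 23, -10, 3], [0, -10, 5, 0], [5, 3, 0, 5]].
Leading principal minors: Δ_1 = 10, Δ_2 = 221, Δ_3 = 105, Δ_4 = 150.
All leading principal minors are positive, so by Sylvester's criterion Q is positive definite.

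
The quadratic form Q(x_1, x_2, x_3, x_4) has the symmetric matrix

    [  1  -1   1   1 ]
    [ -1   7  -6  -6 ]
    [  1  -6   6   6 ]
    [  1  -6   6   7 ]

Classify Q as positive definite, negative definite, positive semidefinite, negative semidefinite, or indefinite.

Congruent diagonalization of A (simultaneous row and column reduction) yields pivots 1, 6, 5/6, 1.
That gives 4 positive pivots.
Hence Q is positive definite.

positive definite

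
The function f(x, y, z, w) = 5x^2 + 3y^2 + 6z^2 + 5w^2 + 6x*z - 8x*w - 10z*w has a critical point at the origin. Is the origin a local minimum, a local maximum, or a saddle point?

The Hessian at the origin is H = [[10, 0, 6, -8], [0, 6, 0, 0], [6, 0, 12, -10], [-8, 0, -10, 10]].
Symmetric row and column elimination reduces H to a congruent diagonal form with pivots 10, 6, 42/5, 8/21.
Counting signs: 4 positive.
H is positive definite, so the origin is a strict local minimum.

local minimum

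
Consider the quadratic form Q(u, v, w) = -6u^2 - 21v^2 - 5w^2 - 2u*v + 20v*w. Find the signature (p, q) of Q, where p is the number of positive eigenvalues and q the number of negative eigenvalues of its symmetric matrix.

(0, 3)

Write A = [[-6, -1, 0], [-1, -21, 10], [0, 10, -5]].
Row-reducing A symmetrically gives the diagonal entries -6, -125/6, -1/5.
That gives 3 negative pivots.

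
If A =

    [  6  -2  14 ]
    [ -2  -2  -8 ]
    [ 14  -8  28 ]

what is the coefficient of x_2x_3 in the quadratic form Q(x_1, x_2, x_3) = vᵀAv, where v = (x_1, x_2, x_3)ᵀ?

The coefficient of x_2x_3 is A[2,3] + A[3,2] = 2·(-8) = -16.

-16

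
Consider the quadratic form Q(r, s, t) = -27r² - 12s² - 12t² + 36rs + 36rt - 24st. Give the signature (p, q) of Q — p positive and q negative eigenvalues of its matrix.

The symmetric matrix is A = [[-27, 18, 18], [18, -12, -12], [18, -12, -12]].
Row-reducing A symmetrically gives the diagonal entries -27, 0, 0.
So there are 1 negative, 2 zero pivots.

(0, 1)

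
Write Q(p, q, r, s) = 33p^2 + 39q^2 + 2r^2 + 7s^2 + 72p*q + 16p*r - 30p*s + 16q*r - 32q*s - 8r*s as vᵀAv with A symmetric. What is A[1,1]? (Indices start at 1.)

The coefficient of p^2 in Q is 33, and that is exactly A[1,1].

33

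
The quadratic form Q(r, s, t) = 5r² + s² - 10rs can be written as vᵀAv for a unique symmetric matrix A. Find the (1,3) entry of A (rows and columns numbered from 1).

0

The coefficient of r·t in Q is 0. For a symmetric A this equals A[1,3] + A[3,1] = 2·A[1,3].
So A[1,3] = 0/2 = 0.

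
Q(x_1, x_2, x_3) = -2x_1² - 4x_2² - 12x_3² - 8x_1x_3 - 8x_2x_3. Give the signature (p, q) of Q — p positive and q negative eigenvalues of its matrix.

(0, 2)

The symmetric matrix is A = [[-2, 0, -4], [0, -4, -4], [-4, -4, -12]].
Row-reducing A symmetrically gives the diagonal entries -2, -4, 0.
Counting signs: 2 negative, 1 zero.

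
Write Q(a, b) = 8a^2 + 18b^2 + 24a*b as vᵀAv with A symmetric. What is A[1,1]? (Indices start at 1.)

The coefficient of a^2 in Q is 8, and that is exactly A[1,1].

8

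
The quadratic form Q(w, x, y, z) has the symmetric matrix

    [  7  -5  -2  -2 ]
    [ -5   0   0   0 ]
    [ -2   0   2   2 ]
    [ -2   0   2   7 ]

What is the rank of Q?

Symmetric row and column elimination reduces A to a congruent diagonal form with pivots 7, -25/7, 2, 5.
That gives 3 positive, 1 negative pivots.
The rank is the number of nonzero pivots: 4.

4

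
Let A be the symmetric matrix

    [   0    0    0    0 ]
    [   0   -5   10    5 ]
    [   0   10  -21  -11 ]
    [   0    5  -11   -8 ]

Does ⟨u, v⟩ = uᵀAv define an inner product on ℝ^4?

no

Symmetric row and column elimination reduces A to a congruent diagonal form with pivots 0, -5, -1, -2.
So there are 3 negative, 1 zero pivots.
Hence Q is negative semidefinite.
⟨·,·⟩ is an inner product exactly when A is positive definite.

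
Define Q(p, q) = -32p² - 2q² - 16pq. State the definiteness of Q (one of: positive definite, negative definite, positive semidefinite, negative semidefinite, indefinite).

The symmetric matrix of Q is [[-32, -8], [-8, -2]].
For the 2×2 matrix [[-32, -8], [-8, -2]]: det = -32·-2 − (-8)² = 0, trace = -34.
det = 0 so one eigenvalue is zero; the form is semidefinite with the sign of the trace.

negative semidefinite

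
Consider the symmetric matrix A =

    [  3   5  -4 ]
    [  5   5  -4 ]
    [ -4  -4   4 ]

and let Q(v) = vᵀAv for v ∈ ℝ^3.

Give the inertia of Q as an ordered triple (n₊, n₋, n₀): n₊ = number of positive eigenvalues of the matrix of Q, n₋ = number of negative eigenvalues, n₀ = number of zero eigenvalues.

An LDLᵀ factorisation of A has diagonal entries 3, -10/3, 4/5.
Counting signs: 2 positive, 1 negative.

(2, 1, 0)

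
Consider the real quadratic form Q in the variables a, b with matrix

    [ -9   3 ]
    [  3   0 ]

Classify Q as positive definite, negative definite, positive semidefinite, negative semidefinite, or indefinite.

For the 2×2 matrix [[-9, 3], [3, 0]]: det = -9·0 − (3)² = -9, trace = -9.
det < 0 so the eigenvalues have opposite signs; the form is indefinite.

indefinite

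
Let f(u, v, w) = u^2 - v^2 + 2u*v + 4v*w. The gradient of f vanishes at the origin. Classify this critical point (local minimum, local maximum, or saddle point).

The Hessian at the origin is H = [[2, 2, 0], [2, -2, 4], [0, 4, 0]].
Applying the same elementary operations to the rows and columns of H produces a congruent diagonal matrix with entries 2, -4, 4.
Counting signs: 2 positive, 1 negative.
H is indefinite, so the origin is a saddle point.

saddle point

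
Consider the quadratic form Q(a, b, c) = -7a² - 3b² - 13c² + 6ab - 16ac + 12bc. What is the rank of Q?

The associated matrix is A = [[-7, 3, -8], [3, -3, 6], [-8, 6, -13]].
Congruent diagonalization of A (simultaneous row and column reduction) yields pivots -7, -12/7, 0.
Counting signs: 2 negative, 1 zero.
The rank is the number of nonzero pivots: 2.

2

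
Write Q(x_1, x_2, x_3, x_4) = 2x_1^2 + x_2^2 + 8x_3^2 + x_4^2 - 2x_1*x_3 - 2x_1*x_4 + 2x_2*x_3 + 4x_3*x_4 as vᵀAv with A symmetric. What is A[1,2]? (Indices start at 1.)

0

The coefficient of x_1·x_2 in Q is 0. For a symmetric A this equals A[1,2] + A[2,1] = 2·A[1,2].
So A[1,2] = 0/2 = 0.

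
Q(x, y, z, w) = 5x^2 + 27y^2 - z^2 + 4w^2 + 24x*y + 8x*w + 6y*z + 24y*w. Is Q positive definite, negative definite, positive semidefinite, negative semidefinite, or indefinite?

Write A = [[5, 12, 0, 4], [12, 27, 3, 12], [0, 3, -1, 0], [4, 12, 0, 4]].
Congruent diagonalization of A (simultaneous row and column reduction) yields pivots 5, -9/5, 4, 0.
That gives 2 positive, 1 negative, 1 zero pivots.
Hence Q is indefinite.

indefinite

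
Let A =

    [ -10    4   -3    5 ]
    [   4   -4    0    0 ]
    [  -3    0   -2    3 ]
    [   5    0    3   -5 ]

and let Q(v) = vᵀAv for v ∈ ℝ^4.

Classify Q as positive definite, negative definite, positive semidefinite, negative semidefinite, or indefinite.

negative definite

Leading principal minors: Δ_1 = -10, Δ_2 = 24, Δ_3 = -12, Δ_4 = 4.
The signs alternate starting with Δ_1 < 0, so by Sylvester's criterion Q is negative definite.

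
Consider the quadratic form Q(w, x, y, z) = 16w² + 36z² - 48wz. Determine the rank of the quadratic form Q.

The associated matrix is A = [[16, 0, 0, -24], [0, 0, 0, 0], [0, 0, 0, 0], [-24, 0, 0, 36]].
Symmetric row and column elimination reduces A to a congruent diagonal form with pivots 16, 0, 0, 0.
So there are 1 positive, 3 zero pivots.
The rank is the number of nonzero pivots: 1.

1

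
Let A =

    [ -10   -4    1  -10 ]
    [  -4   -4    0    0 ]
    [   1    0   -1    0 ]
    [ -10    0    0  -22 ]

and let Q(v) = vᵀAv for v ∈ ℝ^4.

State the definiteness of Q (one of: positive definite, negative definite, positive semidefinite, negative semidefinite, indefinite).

Leading principal minors: Δ_1 = -10, Δ_2 = 24, Δ_3 = -20, Δ_4 = 40.
The signs alternate starting with Δ_1 < 0, so by Sylvester's criterion Q is negative definite.

negative definite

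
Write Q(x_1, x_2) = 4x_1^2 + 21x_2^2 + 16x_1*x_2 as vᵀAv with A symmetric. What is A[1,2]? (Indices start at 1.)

8

The coefficient of x_1·x_2 in Q is 16. For a symmetric A this equals A[1,2] + A[2,1] = 2·A[1,2].
So A[1,2] = 16/2 = 8.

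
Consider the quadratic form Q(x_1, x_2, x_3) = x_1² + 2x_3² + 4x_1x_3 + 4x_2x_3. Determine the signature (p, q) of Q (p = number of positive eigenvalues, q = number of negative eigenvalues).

(2, 1)

The symmetric matrix is A = [[1, 0, 2], [0, 0, 2], [2, 2, 2]].
By Sylvester's law of inertia any congruent diagonalization of A has 2 positive, 1 negative and 0 zero entries.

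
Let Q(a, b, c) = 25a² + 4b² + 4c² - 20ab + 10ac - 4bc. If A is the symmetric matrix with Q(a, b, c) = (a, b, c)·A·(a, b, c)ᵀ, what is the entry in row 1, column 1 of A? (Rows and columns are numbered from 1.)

The coefficient of a² in Q is 25, and that is exactly A[1,1].

25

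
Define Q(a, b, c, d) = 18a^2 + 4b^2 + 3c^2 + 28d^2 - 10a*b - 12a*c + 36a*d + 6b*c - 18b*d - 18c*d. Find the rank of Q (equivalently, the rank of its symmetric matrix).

Write A = [[18, -5, -6, 18], [-5, 4, 3, -9], [-6, 3, 3, -9], [18, -9, -9, 28]].
Row-reducing A symmetrically gives the diagonal entries 18, 47/18, 15/47, 1.
So there are 4 positive pivots.
The rank is the number of nonzero pivots: 4.

4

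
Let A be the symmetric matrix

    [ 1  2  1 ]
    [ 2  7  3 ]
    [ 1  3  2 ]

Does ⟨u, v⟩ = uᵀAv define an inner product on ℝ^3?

yes

An LDLᵀ factorisation of A has diagonal entries 1, 3, 2/3.
That gives 3 positive pivots.
Hence Q is positive definite.
⟨·,·⟩ is an inner product exactly when A is positive definite.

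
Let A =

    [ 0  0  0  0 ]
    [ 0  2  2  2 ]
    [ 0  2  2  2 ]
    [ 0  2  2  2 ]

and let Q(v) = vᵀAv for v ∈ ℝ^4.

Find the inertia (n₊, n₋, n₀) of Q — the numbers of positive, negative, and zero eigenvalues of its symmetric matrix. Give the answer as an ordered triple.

(1, 0, 3)

Row-reducing A symmetrically gives the diagonal entries 0, 2, 0, 0.
So there are 1 positive, 3 zero pivots.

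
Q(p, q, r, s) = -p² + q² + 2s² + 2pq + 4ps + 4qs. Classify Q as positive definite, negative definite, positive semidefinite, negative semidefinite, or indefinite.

indefinite

The symmetric matrix is A = [[-1, 1, 0, 2], [1, 1, 0, 2], [0, 0, 0, 0], [2, 2, 0, 2]].
Applying the same elementary operations to the rows and columns of A produces a congruent diagonal matrix with entries -1, 2, 0, -2.
That gives 1 positive, 2 negative, 1 zero pivots.
Hence Q is indefinite.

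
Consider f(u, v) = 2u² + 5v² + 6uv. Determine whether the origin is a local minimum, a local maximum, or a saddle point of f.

The Hessian at the origin is H = [[4, 6], [6, 10]].
det H = 4·10 − (6)² = 4 > 0 and H[1,1] = 4 > 0, so H is positive definite.
Therefore the origin is a local minimum.

local minimum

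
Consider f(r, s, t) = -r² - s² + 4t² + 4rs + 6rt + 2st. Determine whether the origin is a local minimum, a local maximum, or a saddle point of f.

The Hessian at the origin is H = [[-2, 4, 6], [4, -2, 2], [6, 2, 8]].
Symmetric row and column elimination reduces H to a congruent diagonal form with pivots -2, 6, -20/3.
That gives 1 positive, 2 negative pivots.
H is indefinite, so the origin is a saddle point.

saddle point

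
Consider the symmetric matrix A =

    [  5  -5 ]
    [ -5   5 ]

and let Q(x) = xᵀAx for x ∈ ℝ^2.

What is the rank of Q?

Applying the same elementary operations to the rows and columns of A produces a congruent diagonal matrix with entries 5, 0.
So there are 1 positive, 1 zero pivots.
The rank is the number of nonzero pivots: 1.

1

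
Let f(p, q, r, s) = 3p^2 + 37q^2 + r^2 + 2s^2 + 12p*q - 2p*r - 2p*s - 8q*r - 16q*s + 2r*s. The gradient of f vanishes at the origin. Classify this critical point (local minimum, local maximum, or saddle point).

The Hessian at the origin is H = [[6, 12, -2, -2], [12, 74, -8, -16], [-2, -8, 2, 2], [-2, -16, 2, 4]].
Row-reducing H symmetrically gives the diagonal entries 6, 50, 76/75, 6/19.
So there are 4 positive pivots.
H is positive definite, so the origin is a strict local minimum.

local minimum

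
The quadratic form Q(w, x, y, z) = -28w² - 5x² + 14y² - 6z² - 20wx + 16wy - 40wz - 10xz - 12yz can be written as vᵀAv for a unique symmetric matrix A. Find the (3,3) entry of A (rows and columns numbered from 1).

The coefficient of y² in Q is 14, and that is exactly A[3,3].

14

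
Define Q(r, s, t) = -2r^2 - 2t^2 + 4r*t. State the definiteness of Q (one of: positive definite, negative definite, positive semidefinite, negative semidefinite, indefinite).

negative semidefinite

The symmetric matrix is A = [[-2, 0, 2], [0, 0, 0], [2, 0, -2]].
Applying the same elementary operations to the rows and columns of A produces a congruent diagonal matrix with entries -2, 0, 0.
So there are 1 negative, 2 zero pivots.
Hence Q is negative semidefinite.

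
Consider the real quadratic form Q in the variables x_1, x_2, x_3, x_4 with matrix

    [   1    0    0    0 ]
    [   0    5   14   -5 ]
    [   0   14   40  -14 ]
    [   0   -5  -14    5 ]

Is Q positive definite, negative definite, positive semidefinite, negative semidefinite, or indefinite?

Row-reducing A symmetrically gives the diagonal entries 1, 5, 4/5, 0.
Counting signs: 3 positive, 1 zero.
Hence Q is positive semidefinite.

positive semidefinite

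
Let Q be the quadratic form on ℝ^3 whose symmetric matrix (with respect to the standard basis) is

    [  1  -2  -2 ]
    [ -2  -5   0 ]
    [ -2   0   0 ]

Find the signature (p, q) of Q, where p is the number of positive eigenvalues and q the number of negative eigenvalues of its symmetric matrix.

An LDLᵀ factorisation of A has diagonal entries 1, -9, -20/9.
Counting signs: 1 positive, 2 negative.

(1, 2)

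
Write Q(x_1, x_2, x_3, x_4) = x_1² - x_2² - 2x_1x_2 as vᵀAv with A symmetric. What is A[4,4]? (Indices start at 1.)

The coefficient of x_4² in Q is 0, and that is exactly A[4,4].

0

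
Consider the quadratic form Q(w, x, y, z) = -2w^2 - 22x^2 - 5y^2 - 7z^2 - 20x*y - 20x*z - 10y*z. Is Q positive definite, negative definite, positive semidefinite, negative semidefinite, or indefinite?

negative definite

The symmetric matrix of Q is A = [[-2, 0, 0, 0], [0, -22, -10, -10], [0, -10, -5, -5], [0, -10, -5, -7]].
Leading principal minors: Δ_1 = -2, Δ_2 = 44, Δ_3 = -20, Δ_4 = 40.
The signs alternate starting with Δ_1 < 0, so by Sylvester's criterion Q is negative definite.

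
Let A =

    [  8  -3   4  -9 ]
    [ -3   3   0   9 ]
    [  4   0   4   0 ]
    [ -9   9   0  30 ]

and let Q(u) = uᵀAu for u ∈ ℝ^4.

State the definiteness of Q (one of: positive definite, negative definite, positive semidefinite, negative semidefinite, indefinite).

Applying the same elementary operations to the rows and columns of A produces a congruent diagonal matrix with entries 8, 15/8, 4/5, 3.
So there are 4 positive pivots.
Hence Q is positive definite.

positive definite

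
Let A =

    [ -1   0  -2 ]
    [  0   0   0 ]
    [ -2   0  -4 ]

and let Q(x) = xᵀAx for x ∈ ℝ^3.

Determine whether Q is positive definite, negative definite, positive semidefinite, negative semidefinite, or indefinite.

Row-reducing A symmetrically gives the diagonal entries -1, 0, 0.
So there are 1 negative, 2 zero pivots.
Hence Q is negative semidefinite.

negative semidefinite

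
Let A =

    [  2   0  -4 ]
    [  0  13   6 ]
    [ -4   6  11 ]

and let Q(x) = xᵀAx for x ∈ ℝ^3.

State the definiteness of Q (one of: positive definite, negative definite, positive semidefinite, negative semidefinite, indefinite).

Row-reducing A symmetrically gives the diagonal entries 2, 13, 3/13.
So there are 3 positive pivots.
Hence Q is positive definite.

positive definite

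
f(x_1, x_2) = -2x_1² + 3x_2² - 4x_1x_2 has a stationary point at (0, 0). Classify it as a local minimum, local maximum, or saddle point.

saddle point

The Hessian at the origin is H = [[-4, -4], [-4, 6]].
det H = -4·6 − (-4)² = -40 < 0, so H is indefinite.
Therefore the origin is a saddle point.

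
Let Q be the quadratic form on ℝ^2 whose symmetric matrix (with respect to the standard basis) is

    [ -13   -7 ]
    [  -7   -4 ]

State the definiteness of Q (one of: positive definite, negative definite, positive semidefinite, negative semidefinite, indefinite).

Leading principal minors: Δ_1 = -13, Δ_2 = 3.
The signs alternate starting with Δ_1 < 0, so by Sylvester's criterion Q is negative definite.

negative definite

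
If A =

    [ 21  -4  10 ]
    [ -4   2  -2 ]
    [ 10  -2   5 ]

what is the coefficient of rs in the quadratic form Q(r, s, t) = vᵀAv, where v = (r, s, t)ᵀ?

-8

The coefficient of rs is A[1,2] + A[2,1] = 2·(-4) = -8.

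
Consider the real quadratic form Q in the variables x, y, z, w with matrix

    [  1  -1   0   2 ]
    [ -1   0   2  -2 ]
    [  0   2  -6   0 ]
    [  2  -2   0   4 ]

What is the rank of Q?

Symmetric row and column elimination reduces A to a congruent diagonal form with pivots 1, -1, -2, 0.
Counting signs: 1 positive, 2 negative, 1 zero.
The rank is the number of nonzero pivots: 3.

3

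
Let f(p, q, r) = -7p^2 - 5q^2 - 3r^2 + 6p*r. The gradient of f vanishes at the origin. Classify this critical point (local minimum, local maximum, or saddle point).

local maximum

The Hessian at the origin is H = [[-14, 0, 6], [0, -10, 0], [6, 0, -6]].
An LDLᵀ factorisation of H has diagonal entries -14, -10, -24/7.
Counting signs: 3 negative.
H is negative definite, so the origin is a strict local maximum.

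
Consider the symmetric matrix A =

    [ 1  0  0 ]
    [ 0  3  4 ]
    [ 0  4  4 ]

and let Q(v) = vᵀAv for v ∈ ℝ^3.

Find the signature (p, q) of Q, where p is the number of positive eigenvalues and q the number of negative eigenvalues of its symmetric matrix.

An LDLᵀ factorisation of A has diagonal entries 1, 3, -4/3.
Counting signs: 2 positive, 1 negative.

(2, 1)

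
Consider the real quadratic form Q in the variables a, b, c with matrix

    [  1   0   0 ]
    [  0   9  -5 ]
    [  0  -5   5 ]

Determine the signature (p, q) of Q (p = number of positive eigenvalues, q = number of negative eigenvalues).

An LDLᵀ factorisation of A has diagonal entries 1, 9, 20/9.
Counting signs: 3 positive.

(3, 0)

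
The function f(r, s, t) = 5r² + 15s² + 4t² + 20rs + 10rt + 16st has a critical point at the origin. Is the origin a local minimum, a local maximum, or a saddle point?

The Hessian at the origin is H = [[10, 20, 10], [20, 30, 16], [10, 16, 8]].
Congruent diagonalization of H (simultaneous row and column reduction) yields pivots 10, -10, -2/5.
Counting signs: 1 positive, 2 negative.
H is indefinite, so the origin is a saddle point.

saddle point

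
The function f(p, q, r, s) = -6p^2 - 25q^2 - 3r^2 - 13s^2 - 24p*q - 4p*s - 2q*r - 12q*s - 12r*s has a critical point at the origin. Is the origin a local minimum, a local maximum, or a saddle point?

local maximum

The Hessian at the origin is H = [[-12, -24, 0, -4], [-24, -50, -2, -12], [0, -2, -6, -12], [-4, -12, -12, -26]].
Congruent diagonalization of H (simultaneous row and column reduction) yields pivots -12, -2, -4, -2/3.
So there are 4 negative pivots.
H is negative definite, so the origin is a strict local maximum.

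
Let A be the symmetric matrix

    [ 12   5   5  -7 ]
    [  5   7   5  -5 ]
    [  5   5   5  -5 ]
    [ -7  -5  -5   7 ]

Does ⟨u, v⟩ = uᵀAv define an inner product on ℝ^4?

yes

Applying the same elementary operations to the rows and columns of A produces a congruent diagonal matrix with entries 12, 59/12, 70/59, 10/7.
So there are 4 positive pivots.
Hence Q is positive definite.
⟨·,·⟩ is an inner product exactly when A is positive definite.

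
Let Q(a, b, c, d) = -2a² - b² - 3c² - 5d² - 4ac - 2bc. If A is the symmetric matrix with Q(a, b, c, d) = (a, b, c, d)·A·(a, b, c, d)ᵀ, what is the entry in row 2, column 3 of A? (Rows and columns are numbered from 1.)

-1

The coefficient of b·c in Q is -2. For a symmetric A this equals A[2,3] + A[3,2] = 2·A[2,3].
So A[2,3] = -2/2 = -1.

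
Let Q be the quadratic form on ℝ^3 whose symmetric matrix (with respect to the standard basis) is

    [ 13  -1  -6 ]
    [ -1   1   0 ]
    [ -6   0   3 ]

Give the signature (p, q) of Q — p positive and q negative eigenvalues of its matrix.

(2, 0)

Row-reducing A symmetrically gives the diagonal entries 13, 12/13, 0.
Counting signs: 2 positive, 1 zero.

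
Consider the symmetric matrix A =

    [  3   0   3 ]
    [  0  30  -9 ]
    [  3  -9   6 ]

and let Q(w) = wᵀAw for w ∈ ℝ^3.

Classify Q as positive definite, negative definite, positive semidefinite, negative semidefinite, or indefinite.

An LDLᵀ factorisation of A has diagonal entries 3, 30, 3/10.
Counting signs: 3 positive.
Hence Q is positive definite.

positive definite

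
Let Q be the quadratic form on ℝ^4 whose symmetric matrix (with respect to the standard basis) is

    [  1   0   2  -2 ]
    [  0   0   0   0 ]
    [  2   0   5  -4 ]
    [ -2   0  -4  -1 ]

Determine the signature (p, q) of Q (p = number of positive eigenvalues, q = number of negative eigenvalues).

Row-reducing A symmetrically gives the diagonal entries 1, 0, 1, -5.
Counting signs: 2 positive, 1 negative, 1 zero.

(2, 1)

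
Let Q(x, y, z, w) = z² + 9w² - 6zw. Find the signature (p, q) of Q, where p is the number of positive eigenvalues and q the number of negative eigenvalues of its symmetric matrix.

The symmetric matrix is A = [[0, 0, 0, 0], [0, 0, 0, 0], [0, 0, 1, -3], [0, 0, -3, 9]].
Congruent diagonalization of A (simultaneous row and column reduction) yields pivots 0, 0, 1, 0.
That gives 1 positive, 3 zero pivots.

(1, 0)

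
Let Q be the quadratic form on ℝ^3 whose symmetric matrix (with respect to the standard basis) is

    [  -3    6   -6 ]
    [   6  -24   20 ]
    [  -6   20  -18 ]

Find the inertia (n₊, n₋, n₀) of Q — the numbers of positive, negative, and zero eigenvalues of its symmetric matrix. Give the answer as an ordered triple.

Symmetric row and column elimination reduces A to a congruent diagonal form with pivots -3, -12, -2/3.
So there are 3 negative pivots.

(0, 3, 0)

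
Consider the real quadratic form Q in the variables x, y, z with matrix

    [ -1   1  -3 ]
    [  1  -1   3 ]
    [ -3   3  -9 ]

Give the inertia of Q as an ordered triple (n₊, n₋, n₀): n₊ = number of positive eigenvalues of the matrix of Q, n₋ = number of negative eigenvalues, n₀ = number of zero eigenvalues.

(0, 1, 2)

Congruent diagonalization of A (simultaneous row and column reduction) yields pivots -1, 0, 0.
That gives 1 negative, 2 zero pivots.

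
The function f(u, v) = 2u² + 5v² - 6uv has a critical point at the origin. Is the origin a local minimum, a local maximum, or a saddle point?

local minimum

The Hessian at the origin is H = [[4, -6], [-6, 10]].
det H = 4·10 − (-6)² = 4 > 0 and H[1,1] = 4 > 0, so H is positive definite.
Therefore the origin is a local minimum.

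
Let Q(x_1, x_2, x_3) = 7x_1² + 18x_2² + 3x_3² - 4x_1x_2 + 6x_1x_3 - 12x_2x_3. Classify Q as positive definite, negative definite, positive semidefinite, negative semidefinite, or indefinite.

positive definite

The associated matrix is A = [[7, -2, 3], [-2, 18, -6], [3, -6, 3]].
Applying the same elementary operations to the rows and columns of A produces a congruent diagonal matrix with entries 7, 122/7, 12/61.
So there are 3 positive pivots.
Hence Q is positive definite.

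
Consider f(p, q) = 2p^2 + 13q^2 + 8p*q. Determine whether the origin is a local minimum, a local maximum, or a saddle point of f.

local minimum

The Hessian at the origin is H = [[4, 8], [8, 26]].
det H = 4·26 − (8)² = 40 > 0 and H[1,1] = 4 > 0, so H is positive definite.
Therefore the origin is a local minimum.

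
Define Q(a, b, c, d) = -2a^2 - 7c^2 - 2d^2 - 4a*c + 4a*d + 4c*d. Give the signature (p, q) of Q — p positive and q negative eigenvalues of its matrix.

Write A = [[-2, 0, -2, 2], [0, 0, 0, 0], [-2, 0, -7, 2], [2, 0, 2, -2]].
Applying the same elementary operations to the rows and columns of A produces a congruent diagonal matrix with entries -2, 0, -5, 0.
So there are 2 negative, 2 zero pivots.

(0, 2)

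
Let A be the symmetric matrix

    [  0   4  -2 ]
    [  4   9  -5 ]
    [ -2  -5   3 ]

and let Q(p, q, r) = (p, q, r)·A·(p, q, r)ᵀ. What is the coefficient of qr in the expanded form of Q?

The coefficient of qr is A[2,3] + A[3,2] = 2·(-5) = -10.

-10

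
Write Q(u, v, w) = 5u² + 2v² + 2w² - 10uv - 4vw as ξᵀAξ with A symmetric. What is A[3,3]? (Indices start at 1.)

2

The coefficient of w² in Q is 2, and that is exactly A[3,3].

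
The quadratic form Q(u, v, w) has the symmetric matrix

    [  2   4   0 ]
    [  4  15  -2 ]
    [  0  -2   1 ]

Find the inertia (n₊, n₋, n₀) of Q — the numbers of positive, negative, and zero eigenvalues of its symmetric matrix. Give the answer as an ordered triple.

Congruent diagonalization of A (simultaneous row and column reduction) yields pivots 2, 7, 3/7.
So there are 3 positive pivots.

(3, 0, 0)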